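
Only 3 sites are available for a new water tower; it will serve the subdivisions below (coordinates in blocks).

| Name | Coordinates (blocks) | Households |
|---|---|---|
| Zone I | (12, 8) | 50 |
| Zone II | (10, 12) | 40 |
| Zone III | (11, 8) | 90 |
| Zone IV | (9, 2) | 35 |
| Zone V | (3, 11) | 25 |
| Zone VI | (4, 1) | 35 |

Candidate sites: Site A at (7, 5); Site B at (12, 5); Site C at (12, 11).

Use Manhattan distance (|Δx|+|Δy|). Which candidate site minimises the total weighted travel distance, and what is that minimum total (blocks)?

Site B, total 1875 blocks

Total weighted distance at each candidate:
  Site A (7, 5): total = 2100
  Site B (12, 5): total = 1875
  Site C (12, 11): total = 1905
Minimum is at Site B with total 1875 blocks.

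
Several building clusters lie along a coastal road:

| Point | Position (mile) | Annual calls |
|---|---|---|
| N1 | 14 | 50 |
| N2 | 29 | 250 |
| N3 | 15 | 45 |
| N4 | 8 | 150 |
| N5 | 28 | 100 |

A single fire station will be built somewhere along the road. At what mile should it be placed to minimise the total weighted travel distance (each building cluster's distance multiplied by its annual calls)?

For a sum of weighted absolute distances on a line, the optimum is the weighted median (not the mean). Total weight W = 595; half-weight = 297.5.
Sort by position and accumulate weight:
  mile 8 (N4, w=150) → cum 150
  mile 14 (N1, w=50) → cum 200
  mile 15 (N3, w=45) → cum 245
  mile 28 (N5, w=100) → cum 345  ≥ 297.5 → median here
  mile 29 (N2, w=250) → cum 595
Optimal location: mile 28.

x = 28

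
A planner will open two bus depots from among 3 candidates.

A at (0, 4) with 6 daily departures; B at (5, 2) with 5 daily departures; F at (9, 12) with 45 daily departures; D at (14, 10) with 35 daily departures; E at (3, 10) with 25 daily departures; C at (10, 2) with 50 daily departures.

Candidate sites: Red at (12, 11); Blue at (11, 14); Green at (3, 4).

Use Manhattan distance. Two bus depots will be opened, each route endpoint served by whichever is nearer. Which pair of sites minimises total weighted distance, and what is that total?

{Red, Green}, total 923

Evaluate every pair (each demand assigned to the nearer of the two):
  {Red, Green}: total = 923
  {Blue, Green}: total = 1063
  {Red, Blue}: total = 1279
Best pair: {Red, Green} with total 923.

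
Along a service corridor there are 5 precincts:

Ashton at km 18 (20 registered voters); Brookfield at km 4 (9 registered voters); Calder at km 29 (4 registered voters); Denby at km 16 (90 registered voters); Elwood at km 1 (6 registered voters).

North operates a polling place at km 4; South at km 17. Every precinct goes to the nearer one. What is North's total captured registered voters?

15

The indifferent point is the midpoint (4+17)/2 = 10.5; precincts left of it (closer to North at 4) go to North, those right go to South.
  Elwood at 1 (w=6) → North
  Brookfield at 4 (w=9) → North
  Denby at 16 (w=90) → South
  Ashton at 18 (w=20) → South
  Calder at 29 (w=4) → South
North captures 15; South captures 114.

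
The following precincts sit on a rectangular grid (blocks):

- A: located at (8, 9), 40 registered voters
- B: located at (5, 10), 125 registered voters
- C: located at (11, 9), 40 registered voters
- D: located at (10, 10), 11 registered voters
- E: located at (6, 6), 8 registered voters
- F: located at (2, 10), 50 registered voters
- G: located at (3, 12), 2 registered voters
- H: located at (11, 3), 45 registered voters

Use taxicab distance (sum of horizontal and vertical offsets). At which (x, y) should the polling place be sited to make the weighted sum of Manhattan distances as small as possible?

Manhattan distance separates: Σwᵢ(|x−xᵢ|+|y−yᵢ|) = Σwᵢ|x−xᵢ| + Σwᵢ|y−yᵢ|, so x and y are optimised independently as 1-D weighted medians.
Total weight W = 321; half = 160.5.
x-coordinate, sorted with cumulative weight:
  x=2 (F, w=50) cum 50
  x=3 (G, w=2) cum 52
  x=5 (B, w=125) cum 177  ← median
  x=6 (E, w=8) cum 185
  x=8 (A, w=40) cum 225
  x=10 (D, w=11) cum 236
  x=11 (C, w=40) cum 276
  x=11 (H, w=45) cum 321
⇒ x* = 5
y-coordinate, sorted with cumulative weight:
  y=3 (H, w=45) cum 45
  y=6 (E, w=8) cum 53
  y=9 (A, w=40) cum 93
  y=9 (C, w=40) cum 133
  y=10 (B, w=125) cum 258  ← median
  y=10 (D, w=11) cum 269
  y=10 (F, w=50) cum 319
  y=12 (G, w=2) cum 321
⇒ y* = 10

(5, 10)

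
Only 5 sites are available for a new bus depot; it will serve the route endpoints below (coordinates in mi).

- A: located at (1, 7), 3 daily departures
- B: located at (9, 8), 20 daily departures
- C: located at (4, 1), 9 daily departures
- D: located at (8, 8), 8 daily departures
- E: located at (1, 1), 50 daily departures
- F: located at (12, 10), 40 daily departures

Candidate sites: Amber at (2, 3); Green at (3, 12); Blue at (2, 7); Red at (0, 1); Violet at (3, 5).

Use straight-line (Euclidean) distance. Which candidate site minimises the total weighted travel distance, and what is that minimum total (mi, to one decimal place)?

Total weighted distance at each candidate:
  Amber (2, 3): total = 872.4
  Green (3, 12): total = 1238.8
  Blue (2, 7): total = 971.8
  Red (0, 1): total = 1017.3
  Violet (3, 5): total = 861.8
Minimum is at Violet with total 861.8 mi.

Violet, total 861.8 mi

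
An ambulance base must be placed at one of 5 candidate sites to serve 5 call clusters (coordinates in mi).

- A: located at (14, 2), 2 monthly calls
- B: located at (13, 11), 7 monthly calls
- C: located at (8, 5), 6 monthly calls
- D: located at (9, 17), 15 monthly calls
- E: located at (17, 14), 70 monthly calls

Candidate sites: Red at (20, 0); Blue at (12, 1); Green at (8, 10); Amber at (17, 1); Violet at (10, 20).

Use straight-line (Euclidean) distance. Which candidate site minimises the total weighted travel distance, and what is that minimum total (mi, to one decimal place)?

Green, total 881.2 mi

Total weighted distance at each candidate:
  Red (20, 0): total = 1487.9
  Blue (12, 1): total = 1327.9
  Green (8, 10): total = 881.2
  Amber (17, 1): total = 1319.1
  Violet (10, 20): total = 886.9
Minimum is at Green with total 881.2 mi.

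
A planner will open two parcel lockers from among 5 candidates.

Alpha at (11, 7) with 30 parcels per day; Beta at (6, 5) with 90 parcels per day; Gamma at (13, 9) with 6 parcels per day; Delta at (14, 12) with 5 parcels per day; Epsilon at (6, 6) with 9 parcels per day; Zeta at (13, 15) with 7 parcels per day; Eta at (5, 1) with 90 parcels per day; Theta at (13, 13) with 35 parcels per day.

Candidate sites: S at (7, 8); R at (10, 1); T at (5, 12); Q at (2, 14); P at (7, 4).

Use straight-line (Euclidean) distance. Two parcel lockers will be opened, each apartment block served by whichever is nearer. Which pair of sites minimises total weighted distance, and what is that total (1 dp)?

{S, P}, total 1010.3

Evaluate every pair (each demand assigned to the nearer of the two):
  {S, P}: total = 1010.3
  {T, P}: total = 1055.8
  {Q, P}: total = 1177.8
  {R, P}: total = 1188.2
  {S, R}: total = 1293.1
  {S, T}: total = 1493.6
  {S, Q}: total = 1498.3
  {R, T}: total = 1634.6
  {R, Q}: total = 1772.9
  {T, Q}: total = 2353.7
Best pair: {S, P} with total 1010.3.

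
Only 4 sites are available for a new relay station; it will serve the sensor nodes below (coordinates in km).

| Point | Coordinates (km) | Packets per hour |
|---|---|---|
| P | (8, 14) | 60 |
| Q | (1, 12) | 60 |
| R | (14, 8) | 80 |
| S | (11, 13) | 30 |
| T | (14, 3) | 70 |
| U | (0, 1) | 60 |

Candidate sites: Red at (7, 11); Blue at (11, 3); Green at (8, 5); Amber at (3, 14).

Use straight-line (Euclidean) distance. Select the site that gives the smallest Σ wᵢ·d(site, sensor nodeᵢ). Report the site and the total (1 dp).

Total weighted distance at each candidate:
  Red (7, 11): total = 2774.6
  Blue (11, 3): total = 3138.6
  Green (8, 5): total = 2906.3
  Amber (3, 14): total = 3603.4
Minimum is at Red with total 2774.6 km.

Red, total 2774.6 km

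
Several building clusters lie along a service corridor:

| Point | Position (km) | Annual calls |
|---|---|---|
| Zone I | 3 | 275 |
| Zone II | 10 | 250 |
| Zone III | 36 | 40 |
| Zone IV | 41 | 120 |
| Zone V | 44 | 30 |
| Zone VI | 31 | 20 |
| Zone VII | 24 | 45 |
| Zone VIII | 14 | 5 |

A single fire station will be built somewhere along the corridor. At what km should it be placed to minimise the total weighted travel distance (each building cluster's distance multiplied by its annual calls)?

x = 10

For a sum of weighted absolute distances on a line, the optimum is the weighted median (not the mean). Total weight W = 785; half-weight = 392.5.
Sort by position and accumulate weight:
  km 3 (Zone I, w=275) → cum 275
  km 10 (Zone II, w=250) → cum 525  ≥ 392.5 → median here
  km 14 (Zone VIII, w=5) → cum 530
  km 24 (Zone VII, w=45) → cum 575
  km 31 (Zone VI, w=20) → cum 595
  km 36 (Zone III, w=40) → cum 635
  km 41 (Zone IV, w=120) → cum 755
  km 44 (Zone V, w=30) → cum 785
Optimal location: km 10.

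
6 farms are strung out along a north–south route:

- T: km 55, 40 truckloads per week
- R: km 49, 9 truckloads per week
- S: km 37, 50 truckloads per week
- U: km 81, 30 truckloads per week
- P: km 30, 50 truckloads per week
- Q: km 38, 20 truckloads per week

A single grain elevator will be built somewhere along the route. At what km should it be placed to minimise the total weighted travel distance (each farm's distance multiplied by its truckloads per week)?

For a sum of weighted absolute distances on a line, the optimum is the weighted median (not the mean). Total weight W = 199; half-weight = 99.5.
Sort by position and accumulate weight:
  km 30 (P, w=50) → cum 50
  km 37 (S, w=50) → cum 100  ≥ 99.5 → median here
  km 38 (Q, w=20) → cum 120
  km 49 (R, w=9) → cum 129
  km 55 (T, w=40) → cum 169
  km 81 (U, w=30) → cum 199
Optimal location: km 37.

x = 37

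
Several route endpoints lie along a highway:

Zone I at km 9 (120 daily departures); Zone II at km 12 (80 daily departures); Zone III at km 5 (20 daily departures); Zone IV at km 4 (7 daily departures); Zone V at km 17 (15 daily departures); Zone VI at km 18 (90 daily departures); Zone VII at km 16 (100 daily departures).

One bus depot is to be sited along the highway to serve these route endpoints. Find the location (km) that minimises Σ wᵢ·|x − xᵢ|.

For a sum of weighted absolute distances on a line, the optimum is the weighted median (not the mean). Total weight W = 432; half-weight = 216.
Sort by position and accumulate weight:
  km 4 (Zone IV, w=7) → cum 7
  km 5 (Zone III, w=20) → cum 27
  km 9 (Zone I, w=120) → cum 147
  km 12 (Zone II, w=80) → cum 227  ≥ 216 → median here
  km 16 (Zone VII, w=100) → cum 327
  km 17 (Zone V, w=15) → cum 342
  km 18 (Zone VI, w=90) → cum 432
Optimal location: km 12.

x = 12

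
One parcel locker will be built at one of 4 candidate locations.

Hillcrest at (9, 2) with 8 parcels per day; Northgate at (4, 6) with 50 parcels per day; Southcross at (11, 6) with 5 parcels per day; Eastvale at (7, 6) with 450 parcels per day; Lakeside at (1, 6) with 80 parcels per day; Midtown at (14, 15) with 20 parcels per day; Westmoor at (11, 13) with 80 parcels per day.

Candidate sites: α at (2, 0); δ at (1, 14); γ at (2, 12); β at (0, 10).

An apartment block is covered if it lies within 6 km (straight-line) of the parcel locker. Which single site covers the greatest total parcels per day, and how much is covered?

β, covering 130

Coverage radius r = 6 km; a point is covered iff (Δx)²+(Δy)² ≤ 6² = 36.
  α (2, 0): covers {none} → 0
  δ (1, 14): covers {none} → 0
  γ (2, 12): covers {none} → 0
  β (0, 10): covers {Northgate, Lakeside} → 130
Maximum coverage at β: 130 parcels per day.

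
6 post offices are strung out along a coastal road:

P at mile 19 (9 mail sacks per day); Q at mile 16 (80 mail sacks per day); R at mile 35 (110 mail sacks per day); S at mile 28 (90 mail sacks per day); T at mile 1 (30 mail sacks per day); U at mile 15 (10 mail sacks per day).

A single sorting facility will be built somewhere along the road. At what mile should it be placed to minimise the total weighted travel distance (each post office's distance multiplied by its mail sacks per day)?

x = 28

For a sum of weighted absolute distances on a line, the optimum is the weighted median (not the mean). Total weight W = 329; half-weight = 164.5.
Sort by position and accumulate weight:
  mile 1 (T, w=30) → cum 30
  mile 15 (U, w=10) → cum 40
  mile 16 (Q, w=80) → cum 120
  mile 19 (P, w=9) → cum 129
  mile 28 (S, w=90) → cum 219  ≥ 164.5 → median here
  mile 35 (R, w=110) → cum 329
Optimal location: mile 28.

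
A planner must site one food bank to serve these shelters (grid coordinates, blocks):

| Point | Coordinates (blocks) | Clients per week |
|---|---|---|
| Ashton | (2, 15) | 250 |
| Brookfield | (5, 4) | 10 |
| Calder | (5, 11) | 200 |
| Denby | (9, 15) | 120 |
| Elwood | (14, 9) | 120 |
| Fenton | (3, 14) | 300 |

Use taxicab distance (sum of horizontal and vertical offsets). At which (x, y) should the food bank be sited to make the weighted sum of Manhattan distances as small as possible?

(3, 14)

Manhattan distance separates: Σwᵢ(|x−xᵢ|+|y−yᵢ|) = Σwᵢ|x−xᵢ| + Σwᵢ|y−yᵢ|, so x and y are optimised independently as 1-D weighted medians.
Total weight W = 1000; half = 500.
x-coordinate, sorted with cumulative weight:
  x=2 (Ashton, w=250) cum 250
  x=3 (Fenton, w=300) cum 550  ← median
  x=5 (Brookfield, w=10) cum 560
  x=5 (Calder, w=200) cum 760
  x=9 (Denby, w=120) cum 880
  x=14 (Elwood, w=120) cum 1000
⇒ x* = 3
y-coordinate, sorted with cumulative weight:
  y=4 (Brookfield, w=10) cum 10
  y=9 (Elwood, w=120) cum 130
  y=11 (Calder, w=200) cum 330
  y=14 (Fenton, w=300) cum 630  ← median
  y=15 (Ashton, w=250) cum 880
  y=15 (Denby, w=120) cum 1000
⇒ y* = 14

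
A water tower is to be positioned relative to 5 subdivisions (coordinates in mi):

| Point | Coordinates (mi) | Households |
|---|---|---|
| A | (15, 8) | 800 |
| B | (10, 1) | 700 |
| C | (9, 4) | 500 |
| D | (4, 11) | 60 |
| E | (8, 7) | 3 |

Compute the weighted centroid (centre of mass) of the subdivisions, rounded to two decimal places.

(11.52, 4.74)

The minimiser of Σwᵢ‖p−pᵢ‖² is the weighted centroid p* = (Σwᵢpᵢ)/(Σwᵢ).
Σwᵢ = 2063.
Σwᵢxᵢ = 800·15 + 700·10 + 500·9 + 60·4 + 3·8 = 23764.
Σwᵢyᵢ = 800·8 + 700·1 + 500·4 + 60·11 + 3·7 = 9781.
x* = 23764/2063 = 11.52, y* = 9781/2063 = 4.74.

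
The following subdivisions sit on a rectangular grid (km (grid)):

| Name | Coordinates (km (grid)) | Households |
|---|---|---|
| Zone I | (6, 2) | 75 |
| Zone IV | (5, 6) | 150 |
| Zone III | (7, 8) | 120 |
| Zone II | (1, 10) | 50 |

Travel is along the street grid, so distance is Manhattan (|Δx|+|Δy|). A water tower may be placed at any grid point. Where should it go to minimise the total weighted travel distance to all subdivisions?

Manhattan distance separates: Σwᵢ(|x−xᵢ|+|y−yᵢ|) = Σwᵢ|x−xᵢ| + Σwᵢ|y−yᵢ|, so x and y are optimised independently as 1-D weighted medians.
Total weight W = 395; half = 197.5.
x-coordinate, sorted with cumulative weight:
  x=1 (Zone II, w=50) cum 50
  x=5 (Zone IV, w=150) cum 200  ← median
  x=6 (Zone I, w=75) cum 275
  x=7 (Zone III, w=120) cum 395
⇒ x* = 5
y-coordinate, sorted with cumulative weight:
  y=2 (Zone I, w=75) cum 75
  y=6 (Zone IV, w=150) cum 225  ← median
  y=8 (Zone III, w=120) cum 345
  y=10 (Zone II, w=50) cum 395
⇒ y* = 6

(5, 6)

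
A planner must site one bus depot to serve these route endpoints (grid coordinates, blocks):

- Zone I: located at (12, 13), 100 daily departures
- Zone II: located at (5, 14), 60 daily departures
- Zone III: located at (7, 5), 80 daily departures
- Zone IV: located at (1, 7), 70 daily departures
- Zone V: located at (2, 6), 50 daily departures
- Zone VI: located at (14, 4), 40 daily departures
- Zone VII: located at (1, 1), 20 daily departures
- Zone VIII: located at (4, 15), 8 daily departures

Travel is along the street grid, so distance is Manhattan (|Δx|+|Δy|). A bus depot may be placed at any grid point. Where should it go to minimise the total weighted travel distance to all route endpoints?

Manhattan distance separates: Σwᵢ(|x−xᵢ|+|y−yᵢ|) = Σwᵢ|x−xᵢ| + Σwᵢ|y−yᵢ|, so x and y are optimised independently as 1-D weighted medians.
Total weight W = 428; half = 214.
x-coordinate, sorted with cumulative weight:
  x=1 (Zone IV, w=70) cum 70
  x=1 (Zone VII, w=20) cum 90
  x=2 (Zone V, w=50) cum 140
  x=4 (Zone VIII, w=8) cum 148
  x=5 (Zone II, w=60) cum 208
  x=7 (Zone III, w=80) cum 288  ← median
  x=12 (Zone I, w=100) cum 388
  x=14 (Zone VI, w=40) cum 428
⇒ x* = 7
y-coordinate, sorted with cumulative weight:
  y=1 (Zone VII, w=20) cum 20
  y=4 (Zone VI, w=40) cum 60
  y=5 (Zone III, w=80) cum 140
  y=6 (Zone V, w=50) cum 190
  y=7 (Zone IV, w=70) cum 260  ← median
  y=13 (Zone I, w=100) cum 360
  y=14 (Zone II, w=60) cum 420
  y=15 (Zone VIII, w=8) cum 428
⇒ y* = 7

(7, 7)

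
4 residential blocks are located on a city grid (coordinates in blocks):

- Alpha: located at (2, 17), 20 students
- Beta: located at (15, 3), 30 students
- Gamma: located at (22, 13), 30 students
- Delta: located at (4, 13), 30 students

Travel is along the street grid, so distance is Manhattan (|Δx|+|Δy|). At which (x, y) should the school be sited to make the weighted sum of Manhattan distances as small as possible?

Manhattan distance separates: Σwᵢ(|x−xᵢ|+|y−yᵢ|) = Σwᵢ|x−xᵢ| + Σwᵢ|y−yᵢ|, so x and y are optimised independently as 1-D weighted medians.
Total weight W = 110; half = 55.
x-coordinate, sorted with cumulative weight:
  x=2 (Alpha, w=20) cum 20
  x=4 (Delta, w=30) cum 50
  x=15 (Beta, w=30) cum 80  ← median
  x=22 (Gamma, w=30) cum 110
⇒ x* = 15
y-coordinate, sorted with cumulative weight:
  y=3 (Beta, w=30) cum 30
  y=13 (Gamma, w=30) cum 60  ← median
  y=13 (Delta, w=30) cum 90
  y=17 (Alpha, w=20) cum 110
⇒ y* = 13

(15, 13)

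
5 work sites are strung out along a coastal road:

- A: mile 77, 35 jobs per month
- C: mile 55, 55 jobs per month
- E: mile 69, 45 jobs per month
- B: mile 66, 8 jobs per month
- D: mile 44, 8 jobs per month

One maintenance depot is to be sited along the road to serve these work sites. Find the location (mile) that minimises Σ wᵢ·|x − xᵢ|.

For a sum of weighted absolute distances on a line, the optimum is the weighted median (not the mean). Total weight W = 151; half-weight = 75.5.
Sort by position and accumulate weight:
  mile 44 (D, w=8) → cum 8
  mile 55 (C, w=55) → cum 63
  mile 66 (B, w=8) → cum 71
  mile 69 (E, w=45) → cum 116  ≥ 75.5 → median here
  mile 77 (A, w=35) → cum 151
Optimal location: mile 69.

x = 69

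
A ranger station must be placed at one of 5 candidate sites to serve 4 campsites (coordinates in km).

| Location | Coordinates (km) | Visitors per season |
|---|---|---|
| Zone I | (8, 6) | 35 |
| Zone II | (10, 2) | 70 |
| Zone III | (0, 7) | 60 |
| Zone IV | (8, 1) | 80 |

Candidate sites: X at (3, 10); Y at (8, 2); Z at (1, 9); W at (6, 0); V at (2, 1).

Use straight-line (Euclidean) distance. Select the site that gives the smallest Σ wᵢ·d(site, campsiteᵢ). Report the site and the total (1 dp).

Y, total 926.0 km

Total weighted distance at each candidate:
  X (3, 10): total = 2046.4
  Y (8, 2): total = 926.0
  Z (1, 9): total = 2049.3
  W (6, 0): total = 1266.5
  V (2, 1): total = 1697.2
Minimum is at Y with total 926.0 km.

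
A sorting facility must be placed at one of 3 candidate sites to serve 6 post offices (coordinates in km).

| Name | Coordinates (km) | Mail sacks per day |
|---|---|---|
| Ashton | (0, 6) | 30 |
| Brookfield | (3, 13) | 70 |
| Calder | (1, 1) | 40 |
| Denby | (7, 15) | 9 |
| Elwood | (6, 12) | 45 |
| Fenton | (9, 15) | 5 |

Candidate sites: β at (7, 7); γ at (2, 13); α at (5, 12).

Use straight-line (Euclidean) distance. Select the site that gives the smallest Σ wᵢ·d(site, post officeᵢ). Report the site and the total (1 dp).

α, total 961.5 km

Total weighted distance at each candidate:
  β (7, 7): total = 1399.0
  γ (2, 13): total = 1040.5
  α (5, 12): total = 961.5
Minimum is at α with total 961.5 km.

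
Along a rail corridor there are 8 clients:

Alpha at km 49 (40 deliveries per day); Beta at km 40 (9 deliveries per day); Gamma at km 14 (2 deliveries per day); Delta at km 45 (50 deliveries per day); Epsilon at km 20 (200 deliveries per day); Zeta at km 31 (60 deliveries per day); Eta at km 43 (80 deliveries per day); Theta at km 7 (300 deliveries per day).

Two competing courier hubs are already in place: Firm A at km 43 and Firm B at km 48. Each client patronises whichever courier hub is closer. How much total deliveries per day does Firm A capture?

The indifferent point is the midpoint (43+48)/2 = 45.5; clients left of it (closer to Firm A at 43) go to Firm A, those right go to Firm B.
  Theta at 7 (w=300) → Firm A
  Gamma at 14 (w=2) → Firm A
  Epsilon at 20 (w=200) → Firm A
  Zeta at 31 (w=60) → Firm A
  Beta at 40 (w=9) → Firm A
  Eta at 43 (w=80) → Firm A
  Delta at 45 (w=50) → Firm A
  Alpha at 49 (w=40) → Firm B
Firm A captures 701; Firm B captures 40.

701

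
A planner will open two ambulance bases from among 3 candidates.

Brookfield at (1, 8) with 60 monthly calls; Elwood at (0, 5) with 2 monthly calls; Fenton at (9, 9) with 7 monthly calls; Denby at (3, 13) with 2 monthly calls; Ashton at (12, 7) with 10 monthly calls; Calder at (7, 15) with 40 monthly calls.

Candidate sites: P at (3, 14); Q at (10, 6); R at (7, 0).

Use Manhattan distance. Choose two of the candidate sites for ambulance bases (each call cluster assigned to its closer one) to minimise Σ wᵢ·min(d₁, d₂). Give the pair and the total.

Evaluate every pair (each demand assigned to the nearer of the two):
  {P, Q}: total = 762
  {P, R}: total = 903
  {Q, R}: total = 1248
Best pair: {P, Q} with total 762.

{P, Q}, total 762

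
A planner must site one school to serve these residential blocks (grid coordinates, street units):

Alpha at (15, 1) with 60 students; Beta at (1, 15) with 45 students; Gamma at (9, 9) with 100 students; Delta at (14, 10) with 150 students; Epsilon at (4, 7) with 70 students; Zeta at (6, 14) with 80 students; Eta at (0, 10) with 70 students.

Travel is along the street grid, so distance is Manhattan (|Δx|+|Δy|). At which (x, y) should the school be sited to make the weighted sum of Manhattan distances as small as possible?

Manhattan distance separates: Σwᵢ(|x−xᵢ|+|y−yᵢ|) = Σwᵢ|x−xᵢ| + Σwᵢ|y−yᵢ|, so x and y are optimised independently as 1-D weighted medians.
Total weight W = 575; half = 287.5.
x-coordinate, sorted with cumulative weight:
  x=0 (Eta, w=70) cum 70
  x=1 (Beta, w=45) cum 115
  x=4 (Epsilon, w=70) cum 185
  x=6 (Zeta, w=80) cum 265
  x=9 (Gamma, w=100) cum 365  ← median
  x=14 (Delta, w=150) cum 515
  x=15 (Alpha, w=60) cum 575
⇒ x* = 9
y-coordinate, sorted with cumulative weight:
  y=1 (Alpha, w=60) cum 60
  y=7 (Epsilon, w=70) cum 130
  y=9 (Gamma, w=100) cum 230
  y=10 (Delta, w=150) cum 380  ← median
  y=10 (Eta, w=70) cum 450
  y=14 (Zeta, w=80) cum 530
  y=15 (Beta, w=45) cum 575
⇒ y* = 10

(9, 10)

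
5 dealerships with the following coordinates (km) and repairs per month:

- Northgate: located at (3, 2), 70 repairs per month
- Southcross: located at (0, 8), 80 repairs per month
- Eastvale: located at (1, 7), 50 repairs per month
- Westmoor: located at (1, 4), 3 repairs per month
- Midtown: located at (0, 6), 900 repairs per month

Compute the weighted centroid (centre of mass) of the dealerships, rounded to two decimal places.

The minimiser of Σwᵢ‖p−pᵢ‖² is the weighted centroid p* = (Σwᵢpᵢ)/(Σwᵢ).
Σwᵢ = 1103.
Σwᵢxᵢ = 70·3 + 80·0 + 50·1 + 3·1 + 900·0 = 263.
Σwᵢyᵢ = 70·2 + 80·8 + 50·7 + 3·4 + 900·6 = 6542.
x* = 263/1103 = 0.24, y* = 6542/1103 = 5.93.

(0.24, 5.93)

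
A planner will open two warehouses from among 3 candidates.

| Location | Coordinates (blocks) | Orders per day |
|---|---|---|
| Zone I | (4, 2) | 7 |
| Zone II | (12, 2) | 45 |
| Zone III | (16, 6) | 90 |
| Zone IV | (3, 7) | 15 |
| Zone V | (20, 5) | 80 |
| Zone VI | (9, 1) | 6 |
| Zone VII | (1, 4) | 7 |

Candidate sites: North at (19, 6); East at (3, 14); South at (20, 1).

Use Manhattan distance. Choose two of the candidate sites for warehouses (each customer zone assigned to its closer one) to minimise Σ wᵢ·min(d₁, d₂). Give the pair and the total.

Evaluate every pair (each demand assigned to the nearer of the two):
  {North, East}: total = 1295
  {North, South}: total = 1415
  {East, South}: total = 1881
Best pair: {North, East} with total 1295.

{North, East}, total 1295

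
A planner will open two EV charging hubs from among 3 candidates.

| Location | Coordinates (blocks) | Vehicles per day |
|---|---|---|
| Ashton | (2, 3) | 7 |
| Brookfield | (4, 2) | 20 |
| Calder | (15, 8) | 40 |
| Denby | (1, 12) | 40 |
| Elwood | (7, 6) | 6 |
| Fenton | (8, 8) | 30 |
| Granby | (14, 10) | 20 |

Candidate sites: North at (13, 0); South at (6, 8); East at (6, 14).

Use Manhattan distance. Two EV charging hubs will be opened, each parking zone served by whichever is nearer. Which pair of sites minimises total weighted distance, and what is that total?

{South, East}, total 1141

Evaluate every pair (each demand assigned to the nearer of the two):
  {South, East}: total = 1141
  {North, South}: total = 1221
  {North, East}: total = 1512
Best pair: {South, East} with total 1141.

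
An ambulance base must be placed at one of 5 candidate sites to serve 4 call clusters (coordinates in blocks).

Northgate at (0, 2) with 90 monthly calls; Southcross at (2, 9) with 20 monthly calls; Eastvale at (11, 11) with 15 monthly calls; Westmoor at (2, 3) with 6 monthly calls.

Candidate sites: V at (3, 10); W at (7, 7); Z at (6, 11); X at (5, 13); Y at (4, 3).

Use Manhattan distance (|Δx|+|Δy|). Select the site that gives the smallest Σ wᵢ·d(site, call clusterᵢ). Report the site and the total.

Total weighted distance at each candidate:
  V (3, 10): total = 1213
  W (7, 7): total = 1394
  Z (6, 11): total = 1617
  X (5, 13): total = 1778
  Y (4, 3): total = 847
Minimum is at Y with total 847 blocks.

Y, total 847 blocks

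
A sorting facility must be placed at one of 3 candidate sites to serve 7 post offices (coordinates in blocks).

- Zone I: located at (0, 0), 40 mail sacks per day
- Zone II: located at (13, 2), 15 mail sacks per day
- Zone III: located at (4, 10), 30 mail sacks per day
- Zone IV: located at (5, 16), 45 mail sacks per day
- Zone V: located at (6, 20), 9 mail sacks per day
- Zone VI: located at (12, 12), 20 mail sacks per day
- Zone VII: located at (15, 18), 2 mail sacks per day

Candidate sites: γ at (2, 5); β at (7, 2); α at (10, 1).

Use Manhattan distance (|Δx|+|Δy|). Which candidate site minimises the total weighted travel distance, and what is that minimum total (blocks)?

Total weighted distance at each candidate:
  γ (2, 5): total = 1893
  β (7, 2): total = 2019
  α (10, 1): total = 2361
Minimum is at γ with total 1893 blocks.

γ, total 1893 blocks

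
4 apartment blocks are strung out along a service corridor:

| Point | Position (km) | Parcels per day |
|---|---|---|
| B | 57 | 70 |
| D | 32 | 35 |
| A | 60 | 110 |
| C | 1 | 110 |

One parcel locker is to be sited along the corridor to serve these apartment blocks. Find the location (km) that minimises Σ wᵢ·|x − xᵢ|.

For a sum of weighted absolute distances on a line, the optimum is the weighted median (not the mean). Total weight W = 325; half-weight = 162.5.
Sort by position and accumulate weight:
  km 1 (C, w=110) → cum 110
  km 32 (D, w=35) → cum 145
  km 57 (B, w=70) → cum 215  ≥ 162.5 → median here
  km 60 (A, w=110) → cum 325
Optimal location: km 57.

x = 57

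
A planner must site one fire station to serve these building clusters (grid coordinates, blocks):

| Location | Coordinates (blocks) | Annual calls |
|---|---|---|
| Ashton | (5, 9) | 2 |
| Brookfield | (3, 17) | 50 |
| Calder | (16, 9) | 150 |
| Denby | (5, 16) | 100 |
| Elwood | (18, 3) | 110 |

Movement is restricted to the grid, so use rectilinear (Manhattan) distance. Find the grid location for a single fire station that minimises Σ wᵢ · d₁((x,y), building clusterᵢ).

(16, 9)

Manhattan distance separates: Σwᵢ(|x−xᵢ|+|y−yᵢ|) = Σwᵢ|x−xᵢ| + Σwᵢ|y−yᵢ|, so x and y are optimised independently as 1-D weighted medians.
Total weight W = 412; half = 206.
x-coordinate, sorted with cumulative weight:
  x=3 (Brookfield, w=50) cum 50
  x=5 (Ashton, w=2) cum 52
  x=5 (Denby, w=100) cum 152
  x=16 (Calder, w=150) cum 302  ← median
  x=18 (Elwood, w=110) cum 412
⇒ x* = 16
y-coordinate, sorted with cumulative weight:
  y=3 (Elwood, w=110) cum 110
  y=9 (Ashton, w=2) cum 112
  y=9 (Calder, w=150) cum 262  ← median
  y=16 (Denby, w=100) cum 362
  y=17 (Brookfield, w=50) cum 412
⇒ y* = 9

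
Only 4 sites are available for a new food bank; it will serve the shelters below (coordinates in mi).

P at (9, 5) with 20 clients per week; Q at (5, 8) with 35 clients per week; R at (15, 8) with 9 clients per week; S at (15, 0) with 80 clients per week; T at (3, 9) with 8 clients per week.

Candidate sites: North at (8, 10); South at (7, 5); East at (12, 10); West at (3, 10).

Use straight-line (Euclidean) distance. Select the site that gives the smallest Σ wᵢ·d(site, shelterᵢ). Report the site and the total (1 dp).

Total weighted distance at each candidate:
  North (8, 10): total = 1311.0
  South (7, 5): total = 1043.1
  East (12, 10): total = 1311.5
  West (3, 10): total = 1622.3
Minimum is at South with total 1043.1 mi.

South, total 1043.1 mi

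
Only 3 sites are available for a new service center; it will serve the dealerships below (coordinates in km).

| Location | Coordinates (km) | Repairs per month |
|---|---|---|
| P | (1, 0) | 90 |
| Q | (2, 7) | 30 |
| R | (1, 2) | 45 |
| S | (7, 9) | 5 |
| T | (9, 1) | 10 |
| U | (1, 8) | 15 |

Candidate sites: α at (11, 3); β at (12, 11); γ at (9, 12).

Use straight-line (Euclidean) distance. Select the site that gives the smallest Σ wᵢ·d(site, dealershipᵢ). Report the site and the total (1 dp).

α, total 1919.4 km

Total weighted distance at each candidate:
  α (11, 3): total = 1919.4
  β (12, 11): total = 2665.1
  γ (9, 12): total = 2394.5
Minimum is at α with total 1919.4 km.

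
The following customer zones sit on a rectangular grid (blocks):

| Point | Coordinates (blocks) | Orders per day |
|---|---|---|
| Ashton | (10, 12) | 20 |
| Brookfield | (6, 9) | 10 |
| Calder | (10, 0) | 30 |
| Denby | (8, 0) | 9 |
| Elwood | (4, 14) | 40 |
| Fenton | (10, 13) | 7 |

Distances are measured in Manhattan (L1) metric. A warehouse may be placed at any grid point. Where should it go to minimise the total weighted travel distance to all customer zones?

Manhattan distance separates: Σwᵢ(|x−xᵢ|+|y−yᵢ|) = Σwᵢ|x−xᵢ| + Σwᵢ|y−yᵢ|, so x and y are optimised independently as 1-D weighted medians.
Total weight W = 116; half = 58.
x-coordinate, sorted with cumulative weight:
  x=4 (Elwood, w=40) cum 40
  x=6 (Brookfield, w=10) cum 50
  x=8 (Denby, w=9) cum 59  ← median
  x=10 (Ashton, w=20) cum 79
  x=10 (Calder, w=30) cum 109
  x=10 (Fenton, w=7) cum 116
⇒ x* = 8
y-coordinate, sorted with cumulative weight:
  y=0 (Calder, w=30) cum 30
  y=0 (Denby, w=9) cum 39
  y=9 (Brookfield, w=10) cum 49
  y=12 (Ashton, w=20) cum 69  ← median
  y=13 (Fenton, w=7) cum 76
  y=14 (Elwood, w=40) cum 116
⇒ y* = 12

(8, 12)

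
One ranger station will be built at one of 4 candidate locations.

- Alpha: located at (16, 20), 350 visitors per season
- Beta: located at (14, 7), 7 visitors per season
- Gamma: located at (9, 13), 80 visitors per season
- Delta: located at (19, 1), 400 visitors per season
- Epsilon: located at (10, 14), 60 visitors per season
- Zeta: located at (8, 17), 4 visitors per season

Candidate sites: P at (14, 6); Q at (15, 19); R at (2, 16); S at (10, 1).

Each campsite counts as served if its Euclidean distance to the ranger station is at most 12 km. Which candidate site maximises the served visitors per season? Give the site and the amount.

P, covering 547

Coverage radius r = 12 km; a point is covered iff (Δx)²+(Δy)² ≤ 12² = 144.
  P (14, 6): covers {Beta, Gamma, Delta, Epsilon} → 547
  Q (15, 19): covers {Alpha, Gamma, Epsilon, Zeta} → 494
  R (2, 16): covers {Gamma, Epsilon, Zeta} → 144
  S (10, 1): covers {Beta, Delta} → 407
Maximum coverage at P: 547 visitors per season.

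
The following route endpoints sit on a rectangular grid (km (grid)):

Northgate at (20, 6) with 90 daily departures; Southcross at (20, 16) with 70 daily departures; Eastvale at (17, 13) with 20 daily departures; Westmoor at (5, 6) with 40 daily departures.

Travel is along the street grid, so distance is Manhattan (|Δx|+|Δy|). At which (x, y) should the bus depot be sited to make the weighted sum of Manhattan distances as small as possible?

(20, 6)

Manhattan distance separates: Σwᵢ(|x−xᵢ|+|y−yᵢ|) = Σwᵢ|x−xᵢ| + Σwᵢ|y−yᵢ|, so x and y are optimised independently as 1-D weighted medians.
Total weight W = 220; half = 110.
x-coordinate, sorted with cumulative weight:
  x=5 (Westmoor, w=40) cum 40
  x=17 (Eastvale, w=20) cum 60
  x=20 (Northgate, w=90) cum 150  ← median
  x=20 (Southcross, w=70) cum 220
⇒ x* = 20
y-coordinate, sorted with cumulative weight:
  y=6 (Northgate, w=90) cum 90
  y=6 (Westmoor, w=40) cum 130  ← median
  y=13 (Eastvale, w=20) cum 150
  y=16 (Southcross, w=70) cum 220
⇒ y* = 6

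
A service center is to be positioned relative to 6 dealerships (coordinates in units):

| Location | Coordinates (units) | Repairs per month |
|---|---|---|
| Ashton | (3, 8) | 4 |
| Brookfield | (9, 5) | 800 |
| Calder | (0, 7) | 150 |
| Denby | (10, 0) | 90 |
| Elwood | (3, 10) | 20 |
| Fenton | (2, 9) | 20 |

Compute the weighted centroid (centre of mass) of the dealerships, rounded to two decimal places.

The minimiser of Σwᵢ‖p−pᵢ‖² is the weighted centroid p* = (Σwᵢpᵢ)/(Σwᵢ).
Σwᵢ = 1084.
Σwᵢxᵢ = 4·3 + 800·9 + 150·0 + 90·10 + 20·3 + 20·2 = 8212.
Σwᵢyᵢ = 4·8 + 800·5 + 150·7 + 90·0 + 20·10 + 20·9 = 5462.
x* = 8212/1084 = 7.58, y* = 5462/1084 = 5.04.

(7.58, 5.04)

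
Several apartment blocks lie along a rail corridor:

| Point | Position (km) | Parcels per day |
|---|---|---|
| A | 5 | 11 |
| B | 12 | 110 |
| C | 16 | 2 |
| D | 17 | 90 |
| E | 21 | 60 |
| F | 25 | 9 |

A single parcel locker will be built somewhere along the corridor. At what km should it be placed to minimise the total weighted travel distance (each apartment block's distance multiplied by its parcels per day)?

For a sum of weighted absolute distances on a line, the optimum is the weighted median (not the mean). Total weight W = 282; half-weight = 141.
Sort by position and accumulate weight:
  km 5 (A, w=11) → cum 11
  km 12 (B, w=110) → cum 121
  km 16 (C, w=2) → cum 123
  km 17 (D, w=90) → cum 213  ≥ 141 → median here
  km 21 (E, w=60) → cum 273
  km 25 (F, w=9) → cum 282
Optimal location: km 17.

x = 17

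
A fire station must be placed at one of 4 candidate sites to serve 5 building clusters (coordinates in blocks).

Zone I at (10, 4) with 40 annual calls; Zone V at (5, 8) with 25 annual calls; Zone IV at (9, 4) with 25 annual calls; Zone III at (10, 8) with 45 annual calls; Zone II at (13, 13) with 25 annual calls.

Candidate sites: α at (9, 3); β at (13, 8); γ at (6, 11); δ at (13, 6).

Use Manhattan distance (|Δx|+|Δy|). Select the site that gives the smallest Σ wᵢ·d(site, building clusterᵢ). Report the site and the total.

β, total 940 blocks

Total weighted distance at each candidate:
  α (9, 3): total = 950
  β (13, 8): total = 940
  γ (6, 11): total = 1330
  δ (13, 6): total = 1000
Minimum is at β with total 940 blocks.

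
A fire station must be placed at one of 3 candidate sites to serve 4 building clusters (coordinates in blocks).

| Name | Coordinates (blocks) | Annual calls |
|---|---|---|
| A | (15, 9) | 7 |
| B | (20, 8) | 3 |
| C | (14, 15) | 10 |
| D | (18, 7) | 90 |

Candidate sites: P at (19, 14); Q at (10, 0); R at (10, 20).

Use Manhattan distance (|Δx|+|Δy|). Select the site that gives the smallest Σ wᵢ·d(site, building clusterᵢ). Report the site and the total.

P, total 864 blocks

Total weighted distance at each candidate:
  P (19, 14): total = 864
  Q (10, 0): total = 1692
  R (10, 20): total = 2158
Minimum is at P with total 864 blocks.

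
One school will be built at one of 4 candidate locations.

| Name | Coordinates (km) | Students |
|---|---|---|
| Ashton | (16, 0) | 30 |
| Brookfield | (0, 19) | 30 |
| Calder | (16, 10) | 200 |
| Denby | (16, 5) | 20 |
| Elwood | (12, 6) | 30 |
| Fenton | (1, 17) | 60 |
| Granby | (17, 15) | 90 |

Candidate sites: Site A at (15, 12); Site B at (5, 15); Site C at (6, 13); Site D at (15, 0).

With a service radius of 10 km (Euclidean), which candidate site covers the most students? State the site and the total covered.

Site A, covering 340

Coverage radius r = 10 km; a point is covered iff (Δx)²+(Δy)² ≤ 10² = 100.
  Site A (15, 12): covers {Calder, Denby, Elwood, Granby} → 340
  Site B (5, 15): covers {Brookfield, Fenton} → 90
  Site C (6, 13): covers {Brookfield, Elwood, Fenton} → 120
  Site D (15, 0): covers {Ashton, Denby, Elwood} → 80
Maximum coverage at Site A: 340 students.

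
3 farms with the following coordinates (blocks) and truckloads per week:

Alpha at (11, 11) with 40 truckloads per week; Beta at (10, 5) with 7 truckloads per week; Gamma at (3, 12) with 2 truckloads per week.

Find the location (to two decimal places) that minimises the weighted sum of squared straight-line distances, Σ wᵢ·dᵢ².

The minimiser of Σwᵢ‖p−pᵢ‖² is the weighted centroid p* = (Σwᵢpᵢ)/(Σwᵢ).
Σwᵢ = 49.
Σwᵢxᵢ = 40·11 + 7·10 + 2·3 = 516.
Σwᵢyᵢ = 40·11 + 7·5 + 2·12 = 499.
x* = 516/49 = 10.53, y* = 499/49 = 10.18.

(10.53, 10.18)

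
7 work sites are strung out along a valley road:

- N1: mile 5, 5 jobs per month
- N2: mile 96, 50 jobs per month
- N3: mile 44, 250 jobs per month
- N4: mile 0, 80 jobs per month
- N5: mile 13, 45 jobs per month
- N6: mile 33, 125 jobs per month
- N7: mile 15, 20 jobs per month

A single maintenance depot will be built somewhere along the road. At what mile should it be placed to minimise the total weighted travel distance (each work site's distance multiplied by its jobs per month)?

For a sum of weighted absolute distances on a line, the optimum is the weighted median (not the mean). Total weight W = 575; half-weight = 287.5.
Sort by position and accumulate weight:
  mile 0 (N4, w=80) → cum 80
  mile 5 (N1, w=5) → cum 85
  mile 13 (N5, w=45) → cum 130
  mile 15 (N7, w=20) → cum 150
  mile 33 (N6, w=125) → cum 275
  mile 44 (N3, w=250) → cum 525  ≥ 287.5 → median here
  mile 96 (N2, w=50) → cum 575
Optimal location: mile 44.

x = 44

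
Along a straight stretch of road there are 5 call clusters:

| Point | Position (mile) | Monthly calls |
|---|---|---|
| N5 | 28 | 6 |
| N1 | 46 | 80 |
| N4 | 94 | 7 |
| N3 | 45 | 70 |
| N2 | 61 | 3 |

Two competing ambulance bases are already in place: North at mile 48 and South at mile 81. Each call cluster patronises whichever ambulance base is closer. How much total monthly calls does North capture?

159

The indifferent point is the midpoint (48+81)/2 = 64.5; call clusters left of it (closer to North at 48) go to North, those right go to South.
  N5 at 28 (w=6) → North
  N3 at 45 (w=70) → North
  N1 at 46 (w=80) → North
  N2 at 61 (w=3) → North
  N4 at 94 (w=7) → South
North captures 159; South captures 7.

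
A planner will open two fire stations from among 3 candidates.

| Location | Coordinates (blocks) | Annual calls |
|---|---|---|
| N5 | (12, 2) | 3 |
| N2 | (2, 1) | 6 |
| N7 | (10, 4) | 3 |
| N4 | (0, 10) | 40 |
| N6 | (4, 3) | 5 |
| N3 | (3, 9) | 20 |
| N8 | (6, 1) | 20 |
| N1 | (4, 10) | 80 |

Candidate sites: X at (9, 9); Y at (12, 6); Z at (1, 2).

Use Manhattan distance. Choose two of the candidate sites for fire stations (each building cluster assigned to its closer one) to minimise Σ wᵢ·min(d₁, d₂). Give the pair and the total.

Evaluate every pair (each demand assigned to the nearer of the two):
  {X, Z}: total = 1160
  {X, Y}: total = 1389
  {Y, Z}: total = 1596
Best pair: {X, Z} with total 1160.

{X, Z}, total 1160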